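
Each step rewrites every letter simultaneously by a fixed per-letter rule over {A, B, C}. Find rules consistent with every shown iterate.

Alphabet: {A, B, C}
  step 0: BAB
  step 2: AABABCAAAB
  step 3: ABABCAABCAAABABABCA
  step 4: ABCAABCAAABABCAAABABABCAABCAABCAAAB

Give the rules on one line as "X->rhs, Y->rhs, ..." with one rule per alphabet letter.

A->AB, B->CA, C->A

  step 3 ⇒ step 4: ABABCAABCAAABABABCA ⇒ AB·CA·AB·CA·A·AB·AB·CA·A·AB·AB·AB·CA·AB·CA·AB·CA·A·AB
    A ↦ AB
    B ↦ CA
    C ↦ A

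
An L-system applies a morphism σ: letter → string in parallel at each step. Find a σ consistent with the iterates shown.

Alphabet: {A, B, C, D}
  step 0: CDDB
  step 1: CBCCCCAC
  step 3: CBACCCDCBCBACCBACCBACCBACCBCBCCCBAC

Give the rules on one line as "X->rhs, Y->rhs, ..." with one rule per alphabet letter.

  step 0 ⇒ step 1: CDDB ⇒ CB·CC·CC·AC
    B ↦ AC
    C ↦ CB
    D ↦ CC
    A ↦ CCD  (constrained at step 1)

A->CCD, B->AC, C->CB, D->CC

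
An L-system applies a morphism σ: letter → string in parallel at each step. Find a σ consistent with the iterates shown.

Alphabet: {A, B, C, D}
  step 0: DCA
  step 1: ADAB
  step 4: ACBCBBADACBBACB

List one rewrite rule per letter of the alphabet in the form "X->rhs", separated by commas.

A->B, B->CB, C->A, D->AD

  step 0 ⇒ step 1: DCA ⇒ AD·A·B
    A ↦ B
    C ↦ A
    D ↦ AD
    B ↦ CB  (constrained at step 1)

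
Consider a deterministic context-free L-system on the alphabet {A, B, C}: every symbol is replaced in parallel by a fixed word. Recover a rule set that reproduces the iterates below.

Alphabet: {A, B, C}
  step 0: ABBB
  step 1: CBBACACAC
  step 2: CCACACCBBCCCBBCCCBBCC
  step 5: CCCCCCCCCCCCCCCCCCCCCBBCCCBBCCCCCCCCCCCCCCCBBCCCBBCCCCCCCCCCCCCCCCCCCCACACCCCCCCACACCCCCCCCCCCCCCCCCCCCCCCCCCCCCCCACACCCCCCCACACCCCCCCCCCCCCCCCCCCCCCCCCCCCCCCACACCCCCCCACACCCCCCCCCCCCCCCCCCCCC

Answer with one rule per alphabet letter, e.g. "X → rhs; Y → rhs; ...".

  step 1 ⇒ step 2: CBBACACAC ⇒ CC·AC·AC·CBB·CC·CBB·CC·CBB·CC
    A ↦ CBB
    B ↦ AC
    C ↦ CC

A->CBB, B->AC, C->CC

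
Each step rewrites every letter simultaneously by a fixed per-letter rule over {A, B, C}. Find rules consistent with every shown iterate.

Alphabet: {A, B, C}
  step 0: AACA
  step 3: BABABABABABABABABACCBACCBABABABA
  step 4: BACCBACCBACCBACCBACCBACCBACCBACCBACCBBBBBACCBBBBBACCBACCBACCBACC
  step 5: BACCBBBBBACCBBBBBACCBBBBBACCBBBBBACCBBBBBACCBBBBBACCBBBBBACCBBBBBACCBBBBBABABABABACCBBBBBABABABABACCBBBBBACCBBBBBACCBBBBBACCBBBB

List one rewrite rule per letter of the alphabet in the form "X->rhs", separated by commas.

A->CC, B->BA, C->BB

  step 4 ⇒ step 5: BACCBACCBACCBACCBACCBACCBACCBACCBACCBBBBBACCBBBBBACCBACCBACCBACC ⇒ BA·CC·BB·BB·BA·CC·BB·BB·BA·CC·BB·BB·BA·CC·BB·BB·BA·CC·BB·BB·BA·CC·BB·BB·BA·CC·BB·BB·BA·CC·BB·BB·BA·CC·BB·BB·BA·BA·BA·BA·BA·CC·BB·BB·BA·BA·BA·BA·BA·CC·BB·BB·BA·CC·BB·BB·BA·CC·BB·BB·BA·CC·BB·BB
    A ↦ CC
    B ↦ BA
    C ↦ BB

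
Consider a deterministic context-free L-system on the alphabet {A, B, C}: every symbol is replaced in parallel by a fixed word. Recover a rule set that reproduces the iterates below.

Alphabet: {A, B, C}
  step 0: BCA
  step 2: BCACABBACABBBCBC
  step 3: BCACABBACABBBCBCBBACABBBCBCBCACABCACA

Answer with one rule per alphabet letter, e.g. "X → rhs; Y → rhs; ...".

  step 2 ⇒ step 3: BCACABBACABBBCBC ⇒ BC·ACA·BB·ACA·BB·BC·BC·BB·ACA·BB·BC·BC·BC·ACA·BC·ACA
    A ↦ BB
    B ↦ BC
    C ↦ ACA

A->BB, B->BC, C->ACA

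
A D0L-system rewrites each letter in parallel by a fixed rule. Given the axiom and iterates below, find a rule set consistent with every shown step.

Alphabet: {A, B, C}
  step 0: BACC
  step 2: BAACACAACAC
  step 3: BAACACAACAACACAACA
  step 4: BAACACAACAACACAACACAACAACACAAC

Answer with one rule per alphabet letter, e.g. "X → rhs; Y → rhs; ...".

  step 3 ⇒ step 4: BAACACAACAACACAACA ⇒ BA·AC·AC·A·AC·A·AC·AC·A·AC·AC·A·AC·A·AC·AC·A·AC
    A ↦ AC
    B ↦ BA
    C ↦ A

A->AC, B->BA, C->A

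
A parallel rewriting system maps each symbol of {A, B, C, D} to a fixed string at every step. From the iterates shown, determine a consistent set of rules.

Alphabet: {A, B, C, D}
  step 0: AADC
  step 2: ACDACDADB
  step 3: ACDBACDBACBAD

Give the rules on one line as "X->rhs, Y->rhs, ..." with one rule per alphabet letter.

  step 2 ⇒ step 3: ACDACDADB ⇒ AC·D·B·AC·D·B·AC·B·AD
    A ↦ AC
    B ↦ AD
    C ↦ D
    D ↦ B

A->AC, B->AD, C->D, D->B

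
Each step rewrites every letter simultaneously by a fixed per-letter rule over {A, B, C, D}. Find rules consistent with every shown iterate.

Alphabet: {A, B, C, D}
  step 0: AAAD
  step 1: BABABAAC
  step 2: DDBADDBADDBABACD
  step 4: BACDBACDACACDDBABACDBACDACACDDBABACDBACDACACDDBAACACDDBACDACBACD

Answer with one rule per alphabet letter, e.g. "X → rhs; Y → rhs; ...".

  step 1 ⇒ step 2: BABABAAC ⇒ DD·BA·DD·BA·DD·BA·BA·CD
    A ↦ BA
    B ↦ DD
    C ↦ CD
  step 0 ⇒ step 1: AAAD ⇒ BA·BA·BA·AC
    D ↦ AC

A->BA, B->DD, C->CD, D->AC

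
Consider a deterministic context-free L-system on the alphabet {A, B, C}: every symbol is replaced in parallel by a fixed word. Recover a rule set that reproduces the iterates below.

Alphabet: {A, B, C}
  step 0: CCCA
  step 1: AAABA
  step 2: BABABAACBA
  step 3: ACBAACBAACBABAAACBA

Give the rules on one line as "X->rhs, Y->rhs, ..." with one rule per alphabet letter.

  step 2 ⇒ step 3: BABABAACBA ⇒ AC·BA·AC·BA·AC·BA·BA·A·AC·BA
    A ↦ BA
    B ↦ AC
    C ↦ A

A->BA, B->AC, C->A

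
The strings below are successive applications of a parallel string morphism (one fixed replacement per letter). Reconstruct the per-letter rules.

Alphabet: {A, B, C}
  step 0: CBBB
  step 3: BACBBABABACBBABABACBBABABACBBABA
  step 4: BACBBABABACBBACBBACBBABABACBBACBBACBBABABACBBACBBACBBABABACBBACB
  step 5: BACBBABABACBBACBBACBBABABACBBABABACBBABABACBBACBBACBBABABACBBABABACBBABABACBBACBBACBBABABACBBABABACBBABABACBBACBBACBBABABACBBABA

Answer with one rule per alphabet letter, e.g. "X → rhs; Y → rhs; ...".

A->CB, B->BA, C->BA

  step 4 ⇒ step 5: BACBBABABACBBACBBACBBABABACBBACBBACBBABABACBBACBBACBBABABACBBACB ⇒ BA·CB·BA·BA·BA·CB·BA·CB·BA·CB·BA·BA·BA·CB·BA·BA·BA·CB·BA·BA·BA·CB·BA·CB·BA·CB·BA·BA·BA·CB·BA·BA·BA·CB·BA·BA·BA·CB·BA·CB·BA·CB·BA·BA·BA·CB·BA·BA·BA·CB·BA·BA·BA·CB·BA·CB·BA·CB·BA·BA·BA·CB·BA·BA
    A ↦ CB
    B ↦ BA
    C ↦ BA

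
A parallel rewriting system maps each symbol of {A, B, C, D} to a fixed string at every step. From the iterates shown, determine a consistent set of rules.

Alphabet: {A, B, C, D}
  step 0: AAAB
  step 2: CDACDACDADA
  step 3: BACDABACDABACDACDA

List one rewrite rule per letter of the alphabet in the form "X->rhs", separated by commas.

  step 2 ⇒ step 3: CDACDACDADA ⇒ BA·C·DA·BA·C·DA·BA·C·DA·C·DA
    A ↦ DA
    C ↦ BA
    D ↦ C
    B ↦ A  (constrained at step 0)

A->DA, B->A, C->BA, D->C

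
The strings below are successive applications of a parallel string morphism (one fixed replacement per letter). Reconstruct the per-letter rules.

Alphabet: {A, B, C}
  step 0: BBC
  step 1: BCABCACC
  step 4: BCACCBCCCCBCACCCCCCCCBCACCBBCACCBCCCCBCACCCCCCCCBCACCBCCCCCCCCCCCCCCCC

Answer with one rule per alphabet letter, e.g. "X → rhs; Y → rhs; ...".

A->B, B->BCA, C->CC

  step 0 ⇒ step 1: BBC ⇒ BCA·BCA·CC
    B ↦ BCA
    C ↦ CC
    A ↦ B  (constrained at step 1)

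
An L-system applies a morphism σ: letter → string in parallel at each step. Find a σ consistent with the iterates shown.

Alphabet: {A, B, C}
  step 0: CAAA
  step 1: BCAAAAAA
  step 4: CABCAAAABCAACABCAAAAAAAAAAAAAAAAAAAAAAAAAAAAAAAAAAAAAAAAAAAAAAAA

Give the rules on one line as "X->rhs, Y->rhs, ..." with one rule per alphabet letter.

  step 0 ⇒ step 1: CAAA ⇒ BC·AA·AA·AA
    A ↦ AA
    C ↦ BC
    B ↦ CA  (constrained at step 1)

A->AA, B->CA, C->BC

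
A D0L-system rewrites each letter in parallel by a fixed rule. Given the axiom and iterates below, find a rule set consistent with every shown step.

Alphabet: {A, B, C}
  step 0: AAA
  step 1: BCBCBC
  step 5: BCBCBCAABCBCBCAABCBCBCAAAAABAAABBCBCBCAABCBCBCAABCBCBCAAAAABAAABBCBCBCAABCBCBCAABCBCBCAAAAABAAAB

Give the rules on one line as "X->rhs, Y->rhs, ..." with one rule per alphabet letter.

  step 0 ⇒ step 1: AAA ⇒ BC·BC·BC
    A ↦ BC
    B ↦ AA  (constrained at step 1)
    C ↦ AB  (constrained at step 1)

A->BC, B->AA, C->AB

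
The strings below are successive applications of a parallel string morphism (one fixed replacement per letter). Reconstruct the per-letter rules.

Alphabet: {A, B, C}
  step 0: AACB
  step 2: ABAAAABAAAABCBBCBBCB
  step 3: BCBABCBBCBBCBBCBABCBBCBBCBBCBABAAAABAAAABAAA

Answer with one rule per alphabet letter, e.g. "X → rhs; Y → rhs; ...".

  step 2 ⇒ step 3: ABAAAABAAAABCBBCBBCB ⇒ BCB·A·BCB·BCB·BCB·BCB·A·BCB·BCB·BCB·BCB·A·BAA·A·A·BAA·A·A·BAA·A
    A ↦ BCB
    B ↦ A
    C ↦ BAA

A->BCB, B->A, C->BAA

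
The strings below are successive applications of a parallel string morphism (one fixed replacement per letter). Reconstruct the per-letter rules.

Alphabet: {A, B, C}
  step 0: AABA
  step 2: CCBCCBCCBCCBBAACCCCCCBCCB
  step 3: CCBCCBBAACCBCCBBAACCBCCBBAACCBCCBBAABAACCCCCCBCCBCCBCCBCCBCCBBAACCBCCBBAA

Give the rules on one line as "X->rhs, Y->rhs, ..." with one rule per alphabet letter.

  step 2 ⇒ step 3: CCBCCBCCBCCBBAACCCCCCBCCB ⇒ CCB·CCB·BAA·CCB·CCB·BAA·CCB·CCB·BAA·CCB·CCB·BAA·BAA·CC·CC·CCB·CCB·CCB·CCB·CCB·CCB·BAA·CCB·CCB·BAA
    A ↦ CC
    B ↦ BAA
    C ↦ CCB

A->CC, B->BAA, C->CCB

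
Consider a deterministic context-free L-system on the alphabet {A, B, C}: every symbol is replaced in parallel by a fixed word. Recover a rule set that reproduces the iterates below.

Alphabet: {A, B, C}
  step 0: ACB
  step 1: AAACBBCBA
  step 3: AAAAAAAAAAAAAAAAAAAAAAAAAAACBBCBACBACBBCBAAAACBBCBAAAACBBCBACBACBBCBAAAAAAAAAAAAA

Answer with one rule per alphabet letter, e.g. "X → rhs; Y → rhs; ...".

A->AAA, B->CBA, C->CBB

  step 0 ⇒ step 1: ACB ⇒ AAA·CBB·CBA
    A ↦ AAA
    B ↦ CBA
    C ↦ CBB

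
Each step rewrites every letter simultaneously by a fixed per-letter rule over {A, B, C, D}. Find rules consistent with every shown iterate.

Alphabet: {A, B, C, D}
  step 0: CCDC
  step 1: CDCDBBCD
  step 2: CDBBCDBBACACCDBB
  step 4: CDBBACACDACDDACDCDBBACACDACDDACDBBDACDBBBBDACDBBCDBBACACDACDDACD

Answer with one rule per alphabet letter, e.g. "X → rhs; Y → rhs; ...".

A->DA, B->AC, C->CD, D->BB

  step 1 ⇒ step 2: CDCDBBCD ⇒ CD·BB·CD·BB·AC·AC·CD·BB
    B ↦ AC
    C ↦ CD
    D ↦ BB
    A ↦ DA  (constrained at step 2)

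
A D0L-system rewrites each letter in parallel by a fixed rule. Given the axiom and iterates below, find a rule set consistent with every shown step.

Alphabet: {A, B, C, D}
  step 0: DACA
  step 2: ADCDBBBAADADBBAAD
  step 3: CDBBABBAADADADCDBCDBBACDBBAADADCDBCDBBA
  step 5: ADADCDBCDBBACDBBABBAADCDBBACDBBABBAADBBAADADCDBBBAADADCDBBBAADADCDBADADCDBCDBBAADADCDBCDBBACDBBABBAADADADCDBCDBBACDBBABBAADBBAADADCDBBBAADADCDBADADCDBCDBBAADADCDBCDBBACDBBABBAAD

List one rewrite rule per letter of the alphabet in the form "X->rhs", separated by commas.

A->CDB, B->AD, C->B, D->BA

  step 2 ⇒ step 3: ADCDBBBAADADBBAAD ⇒ CDB·BA·B·BA·AD·AD·AD·CDB·CDB·BA·CDB·BA·AD·AD·CDB·CDB·BA
    A ↦ CDB
    B ↦ AD
    C ↦ B
    D ↦ BA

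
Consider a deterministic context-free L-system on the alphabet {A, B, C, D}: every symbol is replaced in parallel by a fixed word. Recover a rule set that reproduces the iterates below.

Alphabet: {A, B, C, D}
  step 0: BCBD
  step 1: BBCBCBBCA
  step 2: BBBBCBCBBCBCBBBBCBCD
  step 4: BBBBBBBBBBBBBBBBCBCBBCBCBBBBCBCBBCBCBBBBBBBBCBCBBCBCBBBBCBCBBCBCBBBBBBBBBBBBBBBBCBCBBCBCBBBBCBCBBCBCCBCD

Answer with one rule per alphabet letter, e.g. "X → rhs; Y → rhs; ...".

A->D, B->BB, C->CBC, D->CA

  step 1 ⇒ step 2: BBCBCBBCA ⇒ BB·BB·CBC·BB·CBC·BB·BB·CBC·D
    A ↦ D
    B ↦ BB
    C ↦ CBC
  step 0 ⇒ step 1: BCBD ⇒ BB·CBC·BB·CA
    D ↦ CA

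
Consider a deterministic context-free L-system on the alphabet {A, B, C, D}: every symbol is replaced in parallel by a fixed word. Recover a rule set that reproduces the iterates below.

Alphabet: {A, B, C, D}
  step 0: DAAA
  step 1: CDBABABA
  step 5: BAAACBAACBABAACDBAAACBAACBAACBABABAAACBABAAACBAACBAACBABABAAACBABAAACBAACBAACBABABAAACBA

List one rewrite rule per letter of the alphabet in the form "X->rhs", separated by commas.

  step 0 ⇒ step 1: DAAA ⇒ CD·BA·BA·BA
    A ↦ BA
    D ↦ CD
    B ↦ AC  (constrained at step 1)
    C ↦ A  (constrained at step 1)

A->BA, B->AC, C->A, D->CD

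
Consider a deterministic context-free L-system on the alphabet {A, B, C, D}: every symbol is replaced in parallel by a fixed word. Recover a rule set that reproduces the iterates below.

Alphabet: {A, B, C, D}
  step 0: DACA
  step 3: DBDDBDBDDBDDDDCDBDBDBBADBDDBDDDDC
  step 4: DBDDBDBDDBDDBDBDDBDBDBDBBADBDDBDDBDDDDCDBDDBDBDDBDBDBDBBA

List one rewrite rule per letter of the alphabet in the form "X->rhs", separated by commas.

  step 3 ⇒ step 4: DBDDBDBDDBDDDDCDBDBDBBADBDDBDDDDC ⇒ DB·D·DB·DB·D·DB·D·DB·DB·D·DB·DB·DB·DB·BA·DB·D·DB·D·DB·D·D·DDC·DB·D·DB·DB·D·DB·DB·DB·DB·BA
    A ↦ DDC
    B ↦ D
    C ↦ BA
    D ↦ DB

A->DDC, B->D, C->BA, D->DB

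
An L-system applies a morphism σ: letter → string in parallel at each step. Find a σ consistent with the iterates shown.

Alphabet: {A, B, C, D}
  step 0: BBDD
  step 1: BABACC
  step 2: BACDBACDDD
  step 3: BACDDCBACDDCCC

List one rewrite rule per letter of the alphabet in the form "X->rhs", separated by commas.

A->CD, B->BA, C->D, D->C

  step 2 ⇒ step 3: BACDBACDDD ⇒ BA·CD·D·C·BA·CD·D·C·C·C
    A ↦ CD
    B ↦ BA
    C ↦ D
    D ↦ C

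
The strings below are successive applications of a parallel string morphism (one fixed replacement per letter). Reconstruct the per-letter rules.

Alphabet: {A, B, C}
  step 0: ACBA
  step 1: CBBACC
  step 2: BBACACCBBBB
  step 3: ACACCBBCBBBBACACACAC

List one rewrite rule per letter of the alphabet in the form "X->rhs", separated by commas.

A->C, B->AC, C->BB

  step 2 ⇒ step 3: BBACACCBBBB ⇒ AC·AC·C·BB·C·BB·BB·AC·AC·AC·AC
    A ↦ C
    B ↦ AC
    C ↦ BB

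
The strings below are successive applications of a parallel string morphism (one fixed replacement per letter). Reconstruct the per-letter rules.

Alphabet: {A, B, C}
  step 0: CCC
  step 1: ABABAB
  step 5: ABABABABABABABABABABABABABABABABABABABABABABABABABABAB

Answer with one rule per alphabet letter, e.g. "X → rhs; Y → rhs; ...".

A->C, B->CC, C->AB

  step 0 ⇒ step 1: CCC ⇒ AB·AB·AB
    C ↦ AB
    A ↦ C  (constrained at step 1)
    B ↦ CC  (constrained at step 1)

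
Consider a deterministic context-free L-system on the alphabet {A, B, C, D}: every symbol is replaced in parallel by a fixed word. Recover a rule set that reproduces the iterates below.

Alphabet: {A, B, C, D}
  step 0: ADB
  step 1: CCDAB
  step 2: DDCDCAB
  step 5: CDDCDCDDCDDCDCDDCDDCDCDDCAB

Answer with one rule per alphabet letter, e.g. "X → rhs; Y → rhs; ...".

  step 1 ⇒ step 2: CCDAB ⇒ D·D·CD·C·AB
    A ↦ C
    B ↦ AB
    C ↦ D
    D ↦ CD

A->C, B->AB, C->D, D->CD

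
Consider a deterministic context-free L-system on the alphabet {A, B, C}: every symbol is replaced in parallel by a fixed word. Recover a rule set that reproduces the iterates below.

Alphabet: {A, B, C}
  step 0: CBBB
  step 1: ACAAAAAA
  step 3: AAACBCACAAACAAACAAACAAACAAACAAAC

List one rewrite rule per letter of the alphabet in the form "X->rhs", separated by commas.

  step 0 ⇒ step 1: CBBB ⇒ AC·AA·AA·AA
    B ↦ AA
    C ↦ AC
    A ↦ BC  (constrained at step 1)

A->BC, B->AA, C->AC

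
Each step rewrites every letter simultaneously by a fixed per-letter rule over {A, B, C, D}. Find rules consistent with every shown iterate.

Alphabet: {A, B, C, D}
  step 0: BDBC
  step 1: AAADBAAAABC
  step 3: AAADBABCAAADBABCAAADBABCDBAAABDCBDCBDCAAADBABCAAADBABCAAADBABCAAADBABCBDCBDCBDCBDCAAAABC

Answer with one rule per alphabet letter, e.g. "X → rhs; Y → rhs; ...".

  step 0 ⇒ step 1: BDBC ⇒ AAA·DB·AAA·ABC
    B ↦ AAA
    C ↦ ABC
    D ↦ DB
    A ↦ BDC  (constrained at step 1)

A->BDC, B->AAA, C->ABC, D->DB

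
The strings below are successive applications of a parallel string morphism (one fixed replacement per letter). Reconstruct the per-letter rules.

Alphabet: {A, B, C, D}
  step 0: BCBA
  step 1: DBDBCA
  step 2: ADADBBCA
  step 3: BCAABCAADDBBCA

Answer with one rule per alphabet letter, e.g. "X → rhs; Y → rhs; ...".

  step 2 ⇒ step 3: ADADBBCA ⇒ BCA·A·BCA·A·D·D·B·BCA
    A ↦ BCA
    B ↦ D
    C ↦ B
    D ↦ A

A->BCA, B->D, C->B, D->A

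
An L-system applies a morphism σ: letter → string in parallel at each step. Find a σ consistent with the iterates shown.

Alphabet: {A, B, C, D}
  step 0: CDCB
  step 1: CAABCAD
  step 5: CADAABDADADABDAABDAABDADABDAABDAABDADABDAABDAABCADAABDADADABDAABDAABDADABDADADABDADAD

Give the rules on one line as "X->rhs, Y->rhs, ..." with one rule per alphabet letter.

  step 0 ⇒ step 1: CDCB ⇒ CA·AB·CA·D
    B ↦ D
    C ↦ CA
    D ↦ AB
    A ↦ DA  (constrained at step 1)

A->DA, B->D, C->CA, D->AB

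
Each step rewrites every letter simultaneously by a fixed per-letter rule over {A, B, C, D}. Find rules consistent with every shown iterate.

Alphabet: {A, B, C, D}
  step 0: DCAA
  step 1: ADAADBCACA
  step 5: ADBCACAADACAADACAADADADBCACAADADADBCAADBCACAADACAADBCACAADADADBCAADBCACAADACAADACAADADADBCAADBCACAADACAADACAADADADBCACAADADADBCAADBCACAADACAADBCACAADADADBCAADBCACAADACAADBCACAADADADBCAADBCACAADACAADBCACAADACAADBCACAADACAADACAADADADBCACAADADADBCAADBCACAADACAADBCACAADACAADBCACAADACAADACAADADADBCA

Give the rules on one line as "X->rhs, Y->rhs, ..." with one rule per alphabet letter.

  step 0 ⇒ step 1: DCAA ⇒ ADA·ADB·CA·CA
    A ↦ CA
    C ↦ ADB
    D ↦ ADA
    B ↦ D  (constrained at step 1)

A->CA, B->D, C->ADB, D->ADA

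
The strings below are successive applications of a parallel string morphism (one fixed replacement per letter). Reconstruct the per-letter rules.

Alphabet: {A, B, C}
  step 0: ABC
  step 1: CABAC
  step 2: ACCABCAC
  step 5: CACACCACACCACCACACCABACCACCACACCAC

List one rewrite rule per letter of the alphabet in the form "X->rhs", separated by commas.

  step 1 ⇒ step 2: CABAC ⇒ AC·C·AB·C·AC
    A ↦ C
    B ↦ AB
    C ↦ AC

A->C, B->AB, C->AC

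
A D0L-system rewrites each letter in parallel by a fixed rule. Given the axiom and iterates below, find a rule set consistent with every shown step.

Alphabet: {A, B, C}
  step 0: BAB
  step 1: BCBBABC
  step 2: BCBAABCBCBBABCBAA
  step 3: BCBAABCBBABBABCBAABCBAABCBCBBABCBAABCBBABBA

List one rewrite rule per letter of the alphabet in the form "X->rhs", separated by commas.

A->BBA, B->BC, C->BAA

  step 2 ⇒ step 3: BCBAABCBCBBABCBAA ⇒ BC·BAA·BC·BBA·BBA·BC·BAA·BC·BAA·BC·BC·BBA·BC·BAA·BC·BBA·BBA
    A ↦ BBA
    B ↦ BC
    C ↦ BAA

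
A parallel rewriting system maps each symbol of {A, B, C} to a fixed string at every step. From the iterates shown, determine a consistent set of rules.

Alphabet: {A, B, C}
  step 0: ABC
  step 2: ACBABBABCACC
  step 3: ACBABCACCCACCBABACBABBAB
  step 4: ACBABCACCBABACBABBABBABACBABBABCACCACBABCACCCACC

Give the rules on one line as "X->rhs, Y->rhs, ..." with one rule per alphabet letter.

A->AC, B->C, C->BAB

  step 3 ⇒ step 4: ACBABCACCCACCBABACBABBAB ⇒ AC·BAB·C·AC·C·BAB·AC·BAB·BAB·BAB·AC·BAB·BAB·C·AC·C·AC·BAB·C·AC·C·C·AC·C
    A ↦ AC
    B ↦ C
    C ↦ BAB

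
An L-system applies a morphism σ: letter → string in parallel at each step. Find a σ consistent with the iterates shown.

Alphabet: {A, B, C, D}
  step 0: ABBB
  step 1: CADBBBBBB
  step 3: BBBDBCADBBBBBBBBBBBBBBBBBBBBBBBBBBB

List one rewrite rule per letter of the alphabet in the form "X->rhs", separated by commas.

  step 0 ⇒ step 1: ABBB ⇒ CAD·BB·BB·BB
    A ↦ CAD
    B ↦ BB
    C ↦ DB  (constrained at step 1)
    D ↦ B  (constrained at step 1)

A->CAD, B->BB, C->DB, D->B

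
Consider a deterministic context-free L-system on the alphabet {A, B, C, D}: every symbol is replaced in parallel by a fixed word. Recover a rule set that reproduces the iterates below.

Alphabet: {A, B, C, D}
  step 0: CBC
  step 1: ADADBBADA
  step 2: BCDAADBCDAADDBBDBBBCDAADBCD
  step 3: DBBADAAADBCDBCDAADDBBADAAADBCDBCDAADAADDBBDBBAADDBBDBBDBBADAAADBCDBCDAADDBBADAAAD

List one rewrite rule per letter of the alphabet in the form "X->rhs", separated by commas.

  step 2 ⇒ step 3: BCDAADBCDAADDBBDBBBCDAADBCD ⇒ DBB·ADA·AAD·BCD·BCD·AAD·DBB·ADA·AAD·BCD·BCD·AAD·AAD·DBB·DBB·AAD·DBB·DBB·DBB·ADA·AAD·BCD·BCD·AAD·DBB·ADA·AAD
    A ↦ BCD
    B ↦ DBB
    C ↦ ADA
    D ↦ AAD

A->BCD, B->DBB, C->ADA, D->AAD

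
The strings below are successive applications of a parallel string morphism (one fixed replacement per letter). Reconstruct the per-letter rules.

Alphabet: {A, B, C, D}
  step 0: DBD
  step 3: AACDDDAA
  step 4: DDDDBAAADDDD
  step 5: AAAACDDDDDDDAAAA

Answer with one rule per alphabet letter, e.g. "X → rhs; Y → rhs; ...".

  step 4 ⇒ step 5: DDDDBAAADDDD ⇒ A·A·A·A·CD·DD·DD·DD·A·A·A·A
    A ↦ DD
    B ↦ CD
    D ↦ A
  step 3 ⇒ step 4: AACDDDAA ⇒ DD·DD·B·A·A·A·DD·DD
    C ↦ B

A->DD, B->CD, C->B, D->A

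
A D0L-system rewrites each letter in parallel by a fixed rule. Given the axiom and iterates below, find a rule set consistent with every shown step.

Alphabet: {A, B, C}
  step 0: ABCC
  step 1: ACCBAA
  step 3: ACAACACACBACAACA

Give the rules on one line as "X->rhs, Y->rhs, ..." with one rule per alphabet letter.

  step 0 ⇒ step 1: ABCC ⇒ AC·CB·A·A
    A ↦ AC
    B ↦ CB
    C ↦ A

A->AC, B->CB, C->A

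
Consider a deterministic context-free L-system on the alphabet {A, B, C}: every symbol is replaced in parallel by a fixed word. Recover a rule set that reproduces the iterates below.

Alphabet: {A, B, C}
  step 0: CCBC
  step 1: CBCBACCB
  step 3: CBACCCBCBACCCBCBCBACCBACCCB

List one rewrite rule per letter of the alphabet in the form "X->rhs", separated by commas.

A->C, B->AC, C->CB

  step 0 ⇒ step 1: CCBC ⇒ CB·CB·AC·CB
    B ↦ AC
    C ↦ CB
    A ↦ C  (constrained at step 1)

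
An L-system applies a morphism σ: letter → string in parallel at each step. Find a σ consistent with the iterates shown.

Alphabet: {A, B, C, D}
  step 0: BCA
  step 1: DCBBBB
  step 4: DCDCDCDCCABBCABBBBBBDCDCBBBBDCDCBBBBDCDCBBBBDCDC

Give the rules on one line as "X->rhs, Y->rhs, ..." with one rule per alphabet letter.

A->BB, B->DC, C->BB, D->CA

  step 0 ⇒ step 1: BCA ⇒ DC·BB·BB
    A ↦ BB
    B ↦ DC
    C ↦ BB
    D ↦ CA  (constrained at step 1)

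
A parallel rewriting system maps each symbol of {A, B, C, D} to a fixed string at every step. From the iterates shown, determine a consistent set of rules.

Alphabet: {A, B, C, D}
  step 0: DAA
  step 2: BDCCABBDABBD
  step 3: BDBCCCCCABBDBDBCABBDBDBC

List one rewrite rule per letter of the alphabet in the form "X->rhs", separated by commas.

  step 2 ⇒ step 3: BDCCABBDABBD ⇒ BD·BC·CC·CC·AB·BD·BD·BC·AB·BD·BD·BC
    A ↦ AB
    B ↦ BD
    C ↦ CC
    D ↦ BC

A->AB, B->BD, C->CC, D->BC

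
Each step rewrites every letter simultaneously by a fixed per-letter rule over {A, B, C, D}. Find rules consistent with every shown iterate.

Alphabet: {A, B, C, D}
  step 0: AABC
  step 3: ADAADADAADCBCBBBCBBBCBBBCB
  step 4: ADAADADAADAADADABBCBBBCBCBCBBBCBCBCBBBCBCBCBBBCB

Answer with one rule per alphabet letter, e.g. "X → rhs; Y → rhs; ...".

  step 3 ⇒ step 4: ADAADADAADCBCBBBCBBBCBBBCB ⇒ AD·A·AD·AD·A·AD·A·AD·AD·A·BB·CB·BB·CB·CB·CB·BB·CB·CB·CB·BB·CB·CB·CB·BB·CB
    A ↦ AD
    B ↦ CB
    C ↦ BB
    D ↦ A

A->AD, B->CB, C->BB, D->A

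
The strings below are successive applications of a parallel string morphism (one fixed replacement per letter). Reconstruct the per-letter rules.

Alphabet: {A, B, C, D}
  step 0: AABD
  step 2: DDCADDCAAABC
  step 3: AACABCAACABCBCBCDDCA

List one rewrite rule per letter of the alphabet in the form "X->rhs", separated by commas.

A->BC, B->DD, C->CA, D->A

  step 2 ⇒ step 3: DDCADDCAAABC ⇒ A·A·CA·BC·A·A·CA·BC·BC·BC·DD·CA
    A ↦ BC
    B ↦ DD
    C ↦ CA
    D ↦ A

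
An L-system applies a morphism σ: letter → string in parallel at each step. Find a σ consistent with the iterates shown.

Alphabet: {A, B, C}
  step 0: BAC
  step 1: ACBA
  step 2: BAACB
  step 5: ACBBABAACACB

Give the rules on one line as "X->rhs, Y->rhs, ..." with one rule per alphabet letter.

  step 1 ⇒ step 2: ACBA ⇒ B·A·AC·B
    A ↦ B
    B ↦ AC
    C ↦ A

A->B, B->AC, C->A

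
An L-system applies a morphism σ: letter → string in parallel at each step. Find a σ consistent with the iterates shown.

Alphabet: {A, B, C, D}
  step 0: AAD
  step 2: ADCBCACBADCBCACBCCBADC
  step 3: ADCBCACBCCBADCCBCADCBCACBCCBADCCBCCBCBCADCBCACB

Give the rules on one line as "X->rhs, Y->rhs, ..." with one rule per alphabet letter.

  step 2 ⇒ step 3: ADCBCACBADCBCACBCCBADC ⇒ ADC·BCA·CB·C·CB·ADC·CB·C·ADC·BCA·CB·C·CB·ADC·CB·C·CB·CB·C·ADC·BCA·CB
    A ↦ ADC
    B ↦ C
    C ↦ CB
    D ↦ BCA

A->ADC, B->C, C->CB, D->BCA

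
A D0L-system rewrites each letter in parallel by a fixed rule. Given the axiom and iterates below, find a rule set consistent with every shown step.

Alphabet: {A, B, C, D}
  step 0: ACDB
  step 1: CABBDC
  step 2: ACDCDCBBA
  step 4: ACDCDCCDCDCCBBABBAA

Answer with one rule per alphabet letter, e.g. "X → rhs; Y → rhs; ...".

  step 1 ⇒ step 2: CABBDC ⇒ A·C·DC·DC·BB·A
    A ↦ C
    B ↦ DC
    C ↦ A
    D ↦ BB

A->C, B->DC, C->A, D->BB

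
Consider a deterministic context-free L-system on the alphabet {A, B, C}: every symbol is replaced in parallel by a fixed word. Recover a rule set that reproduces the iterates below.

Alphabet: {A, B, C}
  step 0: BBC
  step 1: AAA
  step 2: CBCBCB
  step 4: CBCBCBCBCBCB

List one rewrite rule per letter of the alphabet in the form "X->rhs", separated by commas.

  step 1 ⇒ step 2: AAA ⇒ CB·CB·CB
    A ↦ CB
  step 0 ⇒ step 1: BBC ⇒ A·A·A
    B ↦ A
  step 0 ⇒ step 1: BBC ⇒ A·A·A
    C ↦ A

A->CB, B->A, C->A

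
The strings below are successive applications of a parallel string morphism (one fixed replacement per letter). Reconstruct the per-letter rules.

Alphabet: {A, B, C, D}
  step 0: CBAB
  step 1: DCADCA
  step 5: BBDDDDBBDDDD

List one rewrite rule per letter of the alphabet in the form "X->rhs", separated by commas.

A->D, B->CA, C->D, D->B

  step 0 ⇒ step 1: CBAB ⇒ D·CA·D·CA
    A ↦ D
    B ↦ CA
    C ↦ D
    D ↦ B  (constrained at step 1)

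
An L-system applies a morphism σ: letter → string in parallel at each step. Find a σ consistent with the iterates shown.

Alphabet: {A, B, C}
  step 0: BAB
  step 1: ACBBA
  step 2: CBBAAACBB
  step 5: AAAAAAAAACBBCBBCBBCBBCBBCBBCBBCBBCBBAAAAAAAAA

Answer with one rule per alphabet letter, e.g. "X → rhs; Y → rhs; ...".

  step 1 ⇒ step 2: ACBBA ⇒ CBB·A·A·A·CBB
    A ↦ CBB
    B ↦ A
    C ↦ A

A->CBB, B->A, C->A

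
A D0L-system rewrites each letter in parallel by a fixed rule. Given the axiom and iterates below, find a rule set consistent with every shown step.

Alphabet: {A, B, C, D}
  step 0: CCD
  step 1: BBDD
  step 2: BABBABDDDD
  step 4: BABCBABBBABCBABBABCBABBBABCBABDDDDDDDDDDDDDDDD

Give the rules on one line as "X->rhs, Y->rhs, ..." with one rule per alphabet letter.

A->C, B->BAB, C->B, D->DD

  step 1 ⇒ step 2: BBDD ⇒ BAB·BAB·DD·DD
    B ↦ BAB
    D ↦ DD
    A ↦ C  (constrained at step 2)
  step 0 ⇒ step 1: CCD ⇒ B·B·DD
    C ↦ B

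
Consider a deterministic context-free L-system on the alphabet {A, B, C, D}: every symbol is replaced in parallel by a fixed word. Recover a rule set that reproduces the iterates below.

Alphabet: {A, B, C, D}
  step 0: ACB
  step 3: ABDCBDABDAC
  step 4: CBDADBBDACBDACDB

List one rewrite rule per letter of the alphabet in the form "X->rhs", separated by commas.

  step 3 ⇒ step 4: ABDCBDABDAC ⇒ C·BD·A·DB·BD·A·C·BD·A·C·DB
    A ↦ C
    B ↦ BD
    C ↦ DB
    D ↦ A

A->C, B->BD, C->DB, D->A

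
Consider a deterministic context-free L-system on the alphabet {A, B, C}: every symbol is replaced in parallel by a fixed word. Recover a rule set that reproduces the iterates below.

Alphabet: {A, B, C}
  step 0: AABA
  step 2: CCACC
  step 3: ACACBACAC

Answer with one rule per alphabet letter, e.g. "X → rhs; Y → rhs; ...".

A->B, B->C, C->AC

  step 2 ⇒ step 3: CCACC ⇒ AC·AC·B·AC·AC
    A ↦ B
    C ↦ AC
    B ↦ C  (constrained at step 0)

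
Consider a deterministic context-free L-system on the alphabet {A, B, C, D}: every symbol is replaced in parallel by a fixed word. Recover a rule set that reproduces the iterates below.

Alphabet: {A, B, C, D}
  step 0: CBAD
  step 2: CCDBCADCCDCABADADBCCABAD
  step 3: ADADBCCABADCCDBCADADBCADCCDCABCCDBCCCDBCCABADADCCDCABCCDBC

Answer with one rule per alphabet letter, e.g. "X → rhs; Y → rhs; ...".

A->CCD, B->CAB, C->AD, D->BC

  step 2 ⇒ step 3: CCDBCADCCDCABADADBCCABAD ⇒ AD·AD·BC·CAB·AD·CCD·BC·AD·AD·BC·AD·CCD·CAB·CCD·BC·CCD·BC·CAB·AD·AD·CCD·CAB·CCD·BC
    A ↦ CCD
    B ↦ CAB
    C ↦ AD
    D ↦ BC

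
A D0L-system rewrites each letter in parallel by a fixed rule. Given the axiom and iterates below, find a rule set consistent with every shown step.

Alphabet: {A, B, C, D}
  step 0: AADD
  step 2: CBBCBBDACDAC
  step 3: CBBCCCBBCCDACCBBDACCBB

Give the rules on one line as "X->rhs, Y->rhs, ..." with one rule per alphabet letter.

A->C, B->C, C->CBB, D->DA

  step 2 ⇒ step 3: CBBCBBDACDAC ⇒ CBB·C·C·CBB·C·C·DA·C·CBB·DA·C·CBB
    A ↦ C
    B ↦ C
    C ↦ CBB
    D ↦ DA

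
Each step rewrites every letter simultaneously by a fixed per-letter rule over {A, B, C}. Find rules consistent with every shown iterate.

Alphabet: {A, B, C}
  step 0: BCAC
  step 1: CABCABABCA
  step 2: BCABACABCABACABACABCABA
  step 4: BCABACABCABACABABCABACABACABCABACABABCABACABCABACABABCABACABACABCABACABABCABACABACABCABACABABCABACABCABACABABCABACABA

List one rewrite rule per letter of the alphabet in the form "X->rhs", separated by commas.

A->BA, B->CA, C->BCA

  step 1 ⇒ step 2: CABCABABCA ⇒ BCA·BA·CA·BCA·BA·CA·BA·CA·BCA·BA
    A ↦ BA
    B ↦ CA
    C ↦ BCA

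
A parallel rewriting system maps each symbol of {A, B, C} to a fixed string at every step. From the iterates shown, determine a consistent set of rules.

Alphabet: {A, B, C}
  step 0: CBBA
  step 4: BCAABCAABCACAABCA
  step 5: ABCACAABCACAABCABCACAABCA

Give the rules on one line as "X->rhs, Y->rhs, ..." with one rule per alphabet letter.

  step 4 ⇒ step 5: BCAABCAABCACAABCA ⇒ A·B·CA·CA·A·B·CA·CA·A·B·CA·B·CA·CA·A·B·CA
    A ↦ CA
    B ↦ A
    C ↦ B

A->CA, B->A, C->B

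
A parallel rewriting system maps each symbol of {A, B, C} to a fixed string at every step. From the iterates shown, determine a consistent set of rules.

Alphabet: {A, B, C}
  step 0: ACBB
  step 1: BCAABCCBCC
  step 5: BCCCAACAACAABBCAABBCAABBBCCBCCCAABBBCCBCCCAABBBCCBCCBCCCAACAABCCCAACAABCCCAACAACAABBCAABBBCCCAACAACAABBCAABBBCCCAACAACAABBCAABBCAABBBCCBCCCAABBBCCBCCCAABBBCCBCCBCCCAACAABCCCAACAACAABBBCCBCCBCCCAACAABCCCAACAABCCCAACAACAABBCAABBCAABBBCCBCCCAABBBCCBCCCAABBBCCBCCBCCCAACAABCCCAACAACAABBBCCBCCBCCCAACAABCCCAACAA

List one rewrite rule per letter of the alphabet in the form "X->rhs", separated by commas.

  step 0 ⇒ step 1: ACBB ⇒ B·CAA·BCC·BCC
    A ↦ B
    B ↦ BCC
    C ↦ CAA

A->B, B->BCC, C->CAA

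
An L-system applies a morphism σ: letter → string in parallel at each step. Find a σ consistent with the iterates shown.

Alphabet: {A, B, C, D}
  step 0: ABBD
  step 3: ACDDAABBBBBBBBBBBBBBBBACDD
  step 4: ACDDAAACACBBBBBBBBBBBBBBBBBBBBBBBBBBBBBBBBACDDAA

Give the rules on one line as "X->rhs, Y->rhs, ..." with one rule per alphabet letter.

  step 3 ⇒ step 4: ACDDAABBBBBBBBBBBBBBBBACDD ⇒ AC·DD·A·A·AC·AC·BB·BB·BB·BB·BB·BB·BB·BB·BB·BB·BB·BB·BB·BB·BB·BB·AC·DD·A·A
    A ↦ AC
    B ↦ BB
    C ↦ DD
    D ↦ A

A->AC, B->BB, C->DD, D->A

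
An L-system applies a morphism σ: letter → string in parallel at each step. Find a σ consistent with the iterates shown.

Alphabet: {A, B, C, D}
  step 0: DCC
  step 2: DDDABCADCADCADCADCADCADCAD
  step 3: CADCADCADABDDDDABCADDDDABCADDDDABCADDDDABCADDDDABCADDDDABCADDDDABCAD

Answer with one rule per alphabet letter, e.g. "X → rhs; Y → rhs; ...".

A->AB, B->D, C->DDD, D->CAD

  step 2 ⇒ step 3: DDDABCADCADCADCADCADCADCAD ⇒ CAD·CAD·CAD·AB·D·DDD·AB·CAD·DDD·AB·CAD·DDD·AB·CAD·DDD·AB·CAD·DDD·AB·CAD·DDD·AB·CAD·DDD·AB·CAD
    A ↦ AB
    B ↦ D
    C ↦ DDD
    D ↦ CAD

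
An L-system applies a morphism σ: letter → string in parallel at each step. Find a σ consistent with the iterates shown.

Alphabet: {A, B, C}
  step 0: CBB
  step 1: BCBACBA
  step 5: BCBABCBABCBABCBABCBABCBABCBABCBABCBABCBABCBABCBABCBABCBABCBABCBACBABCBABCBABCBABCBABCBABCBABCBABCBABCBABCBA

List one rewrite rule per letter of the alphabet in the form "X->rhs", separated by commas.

A->B, B->CBA, C->B

  step 0 ⇒ step 1: CBB ⇒ B·CBA·CBA
    B ↦ CBA
    C ↦ B
    A ↦ B  (constrained at step 1)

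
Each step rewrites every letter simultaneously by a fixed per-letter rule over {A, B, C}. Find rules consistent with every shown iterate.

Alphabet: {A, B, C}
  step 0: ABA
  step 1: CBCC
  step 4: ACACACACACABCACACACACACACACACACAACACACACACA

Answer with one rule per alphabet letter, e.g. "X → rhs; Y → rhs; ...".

  step 0 ⇒ step 1: ABA ⇒ C·BC·C
    A ↦ C
    B ↦ BC
    C ↦ ACA  (constrained at step 1)

A->C, B->BC, C->ACA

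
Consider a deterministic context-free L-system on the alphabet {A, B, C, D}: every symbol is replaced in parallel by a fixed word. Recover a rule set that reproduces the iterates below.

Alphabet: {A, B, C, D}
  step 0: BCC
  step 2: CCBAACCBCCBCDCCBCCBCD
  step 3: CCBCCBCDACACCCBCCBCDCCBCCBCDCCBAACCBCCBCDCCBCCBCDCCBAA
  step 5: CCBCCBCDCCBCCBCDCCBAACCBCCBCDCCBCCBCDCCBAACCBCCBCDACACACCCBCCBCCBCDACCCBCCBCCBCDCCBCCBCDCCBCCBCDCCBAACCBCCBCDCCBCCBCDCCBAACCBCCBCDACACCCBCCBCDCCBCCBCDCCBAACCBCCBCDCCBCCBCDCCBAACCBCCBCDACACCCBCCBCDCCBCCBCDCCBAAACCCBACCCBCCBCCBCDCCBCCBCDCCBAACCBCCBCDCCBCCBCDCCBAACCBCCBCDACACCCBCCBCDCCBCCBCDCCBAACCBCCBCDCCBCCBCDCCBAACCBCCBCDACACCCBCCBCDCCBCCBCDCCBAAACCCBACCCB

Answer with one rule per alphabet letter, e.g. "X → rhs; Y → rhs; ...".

  step 2 ⇒ step 3: CCBAACCBCCBCDCCBCCBCD ⇒ CCB·CCB·CD·AC·AC·CCB·CCB·CD·CCB·CCB·CD·CCB·AA·CCB·CCB·CD·CCB·CCB·CD·CCB·AA
    A ↦ AC
    B ↦ CD
    C ↦ CCB
    D ↦ AA

A->AC, B->CD, C->CCB, D->AA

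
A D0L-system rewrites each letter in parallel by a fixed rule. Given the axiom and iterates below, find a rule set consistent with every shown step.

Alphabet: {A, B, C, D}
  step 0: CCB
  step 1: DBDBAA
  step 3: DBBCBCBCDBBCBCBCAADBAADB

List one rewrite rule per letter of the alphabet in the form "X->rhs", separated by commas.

  step 0 ⇒ step 1: CCB ⇒ DB·DB·AA
    B ↦ AA
    C ↦ DB
    A ↦ BC  (constrained at step 1)
    D ↦ CA  (constrained at step 1)

A->BC, B->AA, C->DB, D->CA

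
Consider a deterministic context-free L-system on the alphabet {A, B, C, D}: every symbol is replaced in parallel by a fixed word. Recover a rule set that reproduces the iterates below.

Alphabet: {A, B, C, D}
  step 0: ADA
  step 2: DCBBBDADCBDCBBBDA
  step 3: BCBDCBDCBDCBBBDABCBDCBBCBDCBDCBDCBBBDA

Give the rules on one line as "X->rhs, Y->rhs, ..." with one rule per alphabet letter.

A->BDA, B->DCB, C->CB, D->B

  step 2 ⇒ step 3: DCBBBDADCBDCBBBDA ⇒ B·CB·DCB·DCB·DCB·B·BDA·B·CB·DCB·B·CB·DCB·DCB·DCB·B·BDA
    A ↦ BDA
    B ↦ DCB
    C ↦ CB
    D ↦ B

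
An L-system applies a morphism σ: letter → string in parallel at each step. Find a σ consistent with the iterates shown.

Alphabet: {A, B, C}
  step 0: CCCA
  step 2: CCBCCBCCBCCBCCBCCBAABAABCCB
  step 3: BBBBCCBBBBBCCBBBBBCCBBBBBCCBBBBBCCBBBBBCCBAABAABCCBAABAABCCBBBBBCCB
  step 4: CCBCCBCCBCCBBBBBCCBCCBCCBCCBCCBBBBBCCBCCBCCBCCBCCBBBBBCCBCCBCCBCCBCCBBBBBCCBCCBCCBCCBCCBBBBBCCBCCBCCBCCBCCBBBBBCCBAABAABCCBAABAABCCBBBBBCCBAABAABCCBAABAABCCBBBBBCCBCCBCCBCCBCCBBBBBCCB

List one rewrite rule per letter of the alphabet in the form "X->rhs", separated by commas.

  step 3 ⇒ step 4: BBBBCCBBBBBCCBBBBBCCBBBBBCCBBBBBCCBBBBBCCBAABAABCCBAABAABCCBBBBBCCB ⇒ CCB·CCB·CCB·CCB·BB·BB·CCB·CCB·CCB·CCB·CCB·BB·BB·CCB·CCB·CCB·CCB·CCB·BB·BB·CCB·CCB·CCB·CCB·CCB·BB·BB·CCB·CCB·CCB·CCB·CCB·BB·BB·CCB·CCB·CCB·CCB·CCB·BB·BB·CCB·AAB·AAB·CCB·AAB·AAB·CCB·BB·BB·CCB·AAB·AAB·CCB·AAB·AAB·CCB·BB·BB·CCB·CCB·CCB·CCB·CCB·BB·BB·CCB
    A ↦ AAB
    B ↦ CCB
    C ↦ BB

A->AAB, B->CCB, C->BB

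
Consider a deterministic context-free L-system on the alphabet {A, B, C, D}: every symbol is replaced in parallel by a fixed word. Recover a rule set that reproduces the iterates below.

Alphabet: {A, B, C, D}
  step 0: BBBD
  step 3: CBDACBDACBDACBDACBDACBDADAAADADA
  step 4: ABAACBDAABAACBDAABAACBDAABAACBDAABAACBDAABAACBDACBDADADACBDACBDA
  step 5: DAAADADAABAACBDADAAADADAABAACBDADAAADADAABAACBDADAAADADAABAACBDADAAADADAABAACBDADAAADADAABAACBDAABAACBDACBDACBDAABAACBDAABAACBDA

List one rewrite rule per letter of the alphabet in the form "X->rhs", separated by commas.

A->DA, B->AA, C->AB, D->CB

  step 4 ⇒ step 5: ABAACBDAABAACBDAABAACBDAABAACBDAABAACBDAABAACBDACBDADADACBDACBDA ⇒ DA·AA·DA·DA·AB·AA·CB·DA·DA·AA·DA·DA·AB·AA·CB·DA·DA·AA·DA·DA·AB·AA·CB·DA·DA·AA·DA·DA·AB·AA·CB·DA·DA·AA·DA·DA·AB·AA·CB·DA·DA·AA·DA·DA·AB·AA·CB·DA·AB·AA·CB·DA·CB·DA·CB·DA·AB·AA·CB·DA·AB·AA·CB·DA
    A ↦ DA
    B ↦ AA
    C ↦ AB
    D ↦ CB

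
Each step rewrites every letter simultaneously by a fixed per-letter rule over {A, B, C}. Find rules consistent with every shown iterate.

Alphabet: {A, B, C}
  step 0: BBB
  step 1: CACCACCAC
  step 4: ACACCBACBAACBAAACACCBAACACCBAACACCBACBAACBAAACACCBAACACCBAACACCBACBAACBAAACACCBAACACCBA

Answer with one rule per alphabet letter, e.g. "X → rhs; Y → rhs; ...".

  step 0 ⇒ step 1: BBB ⇒ CAC·CAC·CAC
    B ↦ CAC
    A ↦ CBA  (constrained at step 1)
    C ↦ A  (constrained at step 1)

A->CBA, B->CAC, C->A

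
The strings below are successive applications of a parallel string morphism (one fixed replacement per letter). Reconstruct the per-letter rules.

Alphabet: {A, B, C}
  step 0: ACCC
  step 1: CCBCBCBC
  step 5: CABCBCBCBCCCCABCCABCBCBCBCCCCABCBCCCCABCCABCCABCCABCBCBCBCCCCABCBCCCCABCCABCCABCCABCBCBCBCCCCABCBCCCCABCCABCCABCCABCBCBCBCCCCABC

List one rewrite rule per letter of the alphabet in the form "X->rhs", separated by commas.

  step 0 ⇒ step 1: ACCC ⇒ CC·BC·BC·BC
    A ↦ CC
    C ↦ BC
    B ↦ CA  (constrained at step 1)

A->CC, B->CA, C->BC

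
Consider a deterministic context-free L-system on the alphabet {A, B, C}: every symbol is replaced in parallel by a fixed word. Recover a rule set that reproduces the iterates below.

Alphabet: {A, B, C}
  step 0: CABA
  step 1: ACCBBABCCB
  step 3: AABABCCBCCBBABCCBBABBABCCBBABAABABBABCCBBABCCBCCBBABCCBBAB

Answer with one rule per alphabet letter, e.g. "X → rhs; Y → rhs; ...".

A->CCB, B->BAB, C->A

  step 0 ⇒ step 1: CABA ⇒ A·CCB·BAB·CCB
    A ↦ CCB
    B ↦ BAB
    C ↦ A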